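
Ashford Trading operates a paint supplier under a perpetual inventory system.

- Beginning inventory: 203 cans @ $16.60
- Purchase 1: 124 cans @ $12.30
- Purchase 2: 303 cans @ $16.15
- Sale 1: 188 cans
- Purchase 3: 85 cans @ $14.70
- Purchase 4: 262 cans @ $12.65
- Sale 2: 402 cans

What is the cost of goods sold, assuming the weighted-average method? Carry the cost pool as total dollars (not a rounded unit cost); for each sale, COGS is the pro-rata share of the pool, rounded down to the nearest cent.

COGS = $8,745.28

After Beginning: 203 on hand, pool $3,369.80 (≈ $16.6000 each)
After Purchase 1: 327 on hand, pool $4,895.00 (≈ $14.9694 each)
After Purchase 2: 630 on hand, pool $9,788.45 (≈ $15.5372 each)
Sale 1, sell 188: 188/630 × $9,788.45 → $2,920.99
After Purchase 3: 527 on hand, pool $8,116.96 (≈ $15.4022 each)
After Purchase 4: 789 on hand, pool $11,431.26 (≈ $14.4883 each)
Sale 2, sell 402: 402/789 × $11,431.26 → $5,824.29
Total COGS = $2,920.99 + $5,824.29 = $8,745.28
Ending inventory (cost pool remaining) = $5,606.97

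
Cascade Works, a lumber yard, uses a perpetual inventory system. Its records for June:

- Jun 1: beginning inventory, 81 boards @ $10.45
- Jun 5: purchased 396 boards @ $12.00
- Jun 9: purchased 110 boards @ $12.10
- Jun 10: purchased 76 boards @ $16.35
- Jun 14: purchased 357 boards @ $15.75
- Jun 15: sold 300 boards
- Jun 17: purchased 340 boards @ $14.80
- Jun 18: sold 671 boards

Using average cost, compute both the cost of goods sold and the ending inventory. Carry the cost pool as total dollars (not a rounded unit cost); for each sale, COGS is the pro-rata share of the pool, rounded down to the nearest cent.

COGS = $13,406.66; ending inventory = $5,420.14

After Jun 1: 81 on hand, pool $846.45 (≈ $10.4500 each)
After Jun 5: 477 on hand, pool $5,598.45 (≈ $11.7368 each)
After Jun 9: 587 on hand, pool $6,929.45 (≈ $11.8049 each)
After Jun 10: 663 on hand, pool $8,172.05 (≈ $12.3259 each)
After Jun 14: 1020 on hand, pool $13,794.80 (≈ $13.5243 each)
Jun 15, sell 300: 300/1020 × $13,794.80 → $4,057.29
After Jun 17: 1060 on hand, pool $14,769.51 (≈ $13.9335 each)
Jun 18, sell 671: 671/1060 × $14,769.51 → $9,349.37
Total COGS = $4,057.29 + $9,349.37 = $13,406.66
Ending inventory (cost pool remaining) = $5,420.14
Check: goods available $18,826.80 = COGS $13,406.66 + ending $5,420.14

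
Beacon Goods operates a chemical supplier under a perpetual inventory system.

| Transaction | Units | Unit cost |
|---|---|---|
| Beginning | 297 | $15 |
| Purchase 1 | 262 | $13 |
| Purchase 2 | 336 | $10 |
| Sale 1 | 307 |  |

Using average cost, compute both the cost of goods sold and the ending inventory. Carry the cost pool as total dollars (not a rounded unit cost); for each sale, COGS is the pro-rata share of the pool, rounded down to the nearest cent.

After Beginning: 297 on hand, pool $4,455.00 (≈ $15.0000 each)
After Purchase 1: 559 on hand, pool $7,861.00 (≈ $14.0626 each)
After Purchase 2: 895 on hand, pool $11,221.00 (≈ $12.5374 each)
Sale 1, sell 307: 307/895 × $11,221.00 → $3,848.99
Ending inventory (cost pool remaining) = $7,372.01

COGS = $3,848.99; ending inventory = $7,372.01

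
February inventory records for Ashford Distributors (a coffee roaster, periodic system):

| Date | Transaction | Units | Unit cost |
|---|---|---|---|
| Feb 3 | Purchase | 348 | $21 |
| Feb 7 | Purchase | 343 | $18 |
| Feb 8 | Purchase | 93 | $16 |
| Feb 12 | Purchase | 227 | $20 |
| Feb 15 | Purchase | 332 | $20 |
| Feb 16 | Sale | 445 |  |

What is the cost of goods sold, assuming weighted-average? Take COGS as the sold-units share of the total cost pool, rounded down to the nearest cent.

COGS = $8,664.74

Feb 16, sell 445: 445/1343 × $26,150.00 → $8,664.74
Ending inventory (cost pool remaining) = $17,485.26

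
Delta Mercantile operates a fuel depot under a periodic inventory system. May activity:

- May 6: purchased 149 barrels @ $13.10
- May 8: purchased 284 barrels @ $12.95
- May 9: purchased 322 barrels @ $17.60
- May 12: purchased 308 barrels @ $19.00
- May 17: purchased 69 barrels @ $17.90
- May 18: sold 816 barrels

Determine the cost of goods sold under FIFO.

COGS = $12,455.90

May 18, 816 sold [FIFO — oldest first]: 149 @ $13.10 + 284 @ $12.95 + 322 @ $17.60 + 61 @ $19.00 = $12,455.90
Ending inventory: 247 @ $19.00 + 69 @ $17.90 = $5,928.10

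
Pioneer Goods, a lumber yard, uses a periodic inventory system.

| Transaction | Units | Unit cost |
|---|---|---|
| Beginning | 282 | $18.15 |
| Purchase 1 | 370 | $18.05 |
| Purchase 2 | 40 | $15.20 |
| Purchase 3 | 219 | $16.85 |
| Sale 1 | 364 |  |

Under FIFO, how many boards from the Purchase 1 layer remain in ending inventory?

Sale 1 (364) [FIFO — oldest first]: 282 @ $18.15 + 82 @ $18.05 = $6,598.40
Ending inventory: 288 @ $18.05 + 40 @ $15.20 + 219 @ $16.85 = $9,496.55

288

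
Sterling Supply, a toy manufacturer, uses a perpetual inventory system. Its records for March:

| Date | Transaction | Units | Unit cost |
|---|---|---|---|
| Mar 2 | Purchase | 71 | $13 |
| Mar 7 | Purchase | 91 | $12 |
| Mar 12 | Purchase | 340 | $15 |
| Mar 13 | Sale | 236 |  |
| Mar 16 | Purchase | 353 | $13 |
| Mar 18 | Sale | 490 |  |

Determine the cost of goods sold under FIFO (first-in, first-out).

COGS = $10,027

Mar 13, 236 sold [FIFO — oldest first]: 71 @ $13 + 91 @ $12 + 74 @ $15 = $3,125
Mar 18, 490 sold [FIFO — oldest first]: 266 @ $15 + 224 @ $13 = $6,902
Total COGS = $3,125 + $6,902 = $10,027
Ending inventory: 129 @ $13 = $1,677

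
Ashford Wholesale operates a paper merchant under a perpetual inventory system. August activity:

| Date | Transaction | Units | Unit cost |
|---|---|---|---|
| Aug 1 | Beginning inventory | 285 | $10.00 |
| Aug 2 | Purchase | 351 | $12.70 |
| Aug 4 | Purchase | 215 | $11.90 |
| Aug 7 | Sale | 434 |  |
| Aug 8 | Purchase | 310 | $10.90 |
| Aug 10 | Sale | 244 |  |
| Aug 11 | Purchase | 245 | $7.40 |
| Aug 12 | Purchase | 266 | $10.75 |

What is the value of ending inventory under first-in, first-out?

Ending inventory = $10,110.20

Aug 7, 434 sold [FIFO — oldest first]: 285 @ $10.00 + 149 @ $12.70 = $4,742.30
Aug 10, 244 sold [FIFO — oldest first]: 202 @ $12.70 + 42 @ $11.90 = $3,065.20
Total COGS = $4,742.30 + $3,065.20 = $7,807.50
Ending inventory: 173 @ $11.90 + 310 @ $10.90 + 245 @ $7.40 + 266 @ $10.75 = $10,110.20
Check: goods available $17,917.70 = COGS $7,807.50 + ending $10,110.20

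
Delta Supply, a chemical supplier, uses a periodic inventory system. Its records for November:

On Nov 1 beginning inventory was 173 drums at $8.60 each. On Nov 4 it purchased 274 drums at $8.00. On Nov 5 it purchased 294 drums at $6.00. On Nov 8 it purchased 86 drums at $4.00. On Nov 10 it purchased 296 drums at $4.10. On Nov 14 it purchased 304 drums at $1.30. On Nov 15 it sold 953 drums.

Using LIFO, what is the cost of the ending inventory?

Nov 15, 953 sold [LIFO — newest first]: 304 @ $1.30 + 296 @ $4.10 + 86 @ $4.00 + 267 @ $6.00 = $3,554.80
Ending inventory: 173 @ $8.60 + 274 @ $8.00 + 27 @ $6.00 = $3,841.80

Ending inventory = $3,841.80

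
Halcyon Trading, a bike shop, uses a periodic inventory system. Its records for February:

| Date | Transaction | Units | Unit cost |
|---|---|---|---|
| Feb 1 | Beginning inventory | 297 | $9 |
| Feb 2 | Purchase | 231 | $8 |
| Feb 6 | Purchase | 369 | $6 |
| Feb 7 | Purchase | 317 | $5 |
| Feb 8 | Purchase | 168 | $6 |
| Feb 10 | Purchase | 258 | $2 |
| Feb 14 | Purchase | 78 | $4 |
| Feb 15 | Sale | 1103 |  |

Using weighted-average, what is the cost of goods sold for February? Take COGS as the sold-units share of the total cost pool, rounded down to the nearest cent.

COGS = $6,520.41

Feb 15, sell 1103: 1103/1718 × $10,156.00 → $6,520.41
Ending inventory (cost pool remaining) = $3,635.59
Check: goods available $10,156.00 = COGS $6,520.41 + ending $3,635.59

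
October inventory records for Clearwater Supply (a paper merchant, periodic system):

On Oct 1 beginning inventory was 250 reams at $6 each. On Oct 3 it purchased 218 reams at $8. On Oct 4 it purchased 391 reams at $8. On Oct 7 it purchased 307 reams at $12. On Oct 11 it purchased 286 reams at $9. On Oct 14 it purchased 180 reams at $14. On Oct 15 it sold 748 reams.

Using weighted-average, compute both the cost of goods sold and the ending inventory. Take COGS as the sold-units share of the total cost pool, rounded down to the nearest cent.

Oct 15, sell 748: 748/1632 × $15,150.00 → $6,943.75
Ending inventory (cost pool remaining) = $8,206.25

COGS = $6,943.75; ending inventory = $8,206.25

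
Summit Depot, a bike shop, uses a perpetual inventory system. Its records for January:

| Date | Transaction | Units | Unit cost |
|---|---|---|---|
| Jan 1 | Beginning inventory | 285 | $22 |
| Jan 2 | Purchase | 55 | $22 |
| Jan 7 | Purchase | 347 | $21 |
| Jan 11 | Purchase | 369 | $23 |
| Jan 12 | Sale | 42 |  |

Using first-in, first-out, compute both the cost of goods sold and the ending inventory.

Jan 12, 42 sold [FIFO — oldest first]: 42 @ $22 = $924
Ending inventory: 243 @ $22 + 55 @ $22 + 347 @ $21 + 369 @ $23 = $22,330

COGS = $924; ending inventory = $22,330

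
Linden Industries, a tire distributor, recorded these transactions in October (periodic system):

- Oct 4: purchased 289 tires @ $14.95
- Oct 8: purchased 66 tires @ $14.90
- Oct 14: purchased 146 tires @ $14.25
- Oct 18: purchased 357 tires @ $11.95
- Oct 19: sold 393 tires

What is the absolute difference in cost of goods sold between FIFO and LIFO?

FIFO COGS: 289 @ $14.95 + 66 @ $14.90 + 38 @ $14.25 = $5,845.45
LIFO COGS: 357 @ $11.95 + 36 @ $14.25 = $4,779.15
Difference = |$5,845.45 − $4,779.15| = $1,066.30

$1,066.30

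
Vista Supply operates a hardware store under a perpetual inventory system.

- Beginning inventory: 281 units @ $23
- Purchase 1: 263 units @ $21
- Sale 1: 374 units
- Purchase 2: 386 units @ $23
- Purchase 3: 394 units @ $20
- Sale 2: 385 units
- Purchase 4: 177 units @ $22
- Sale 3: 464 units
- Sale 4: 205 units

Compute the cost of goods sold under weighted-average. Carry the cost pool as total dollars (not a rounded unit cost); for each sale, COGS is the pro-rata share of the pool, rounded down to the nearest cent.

After Beginning: 281 on hand, pool $6,463.00 (≈ $23.0000 each)
After Purchase 1: 544 on hand, pool $11,986.00 (≈ $22.0331 each)
Sale 1, sell 374: 374/544 × $11,986.00 → $8,240.37
After Purchase 2: 556 on hand, pool $12,623.63 (≈ $22.7044 each)
After Purchase 3: 950 on hand, pool $20,503.63 (≈ $21.5828 each)
Sale 2, sell 385: 385/950 × $20,503.63 → $8,309.36
After Purchase 4: 742 on hand, pool $16,088.27 (≈ $21.6823 each)
Sale 3, sell 464: 464/742 × $16,088.27 → $10,060.58
Sale 4, sell 205: 205/278 × $6,027.69 → $4,444.87
Total COGS = $8,240.37 + $8,309.36 + $10,060.58 + $4,444.87 = $31,055.18
Ending inventory (cost pool remaining) = $1,582.82

COGS = $31,055.18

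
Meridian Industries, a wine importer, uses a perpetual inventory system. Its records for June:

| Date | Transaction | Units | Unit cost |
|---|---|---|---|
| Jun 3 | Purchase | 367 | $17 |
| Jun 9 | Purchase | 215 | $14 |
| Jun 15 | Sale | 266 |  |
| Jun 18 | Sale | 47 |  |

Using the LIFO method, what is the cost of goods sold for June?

Jun 15, 266 sold [LIFO — newest first]: 215 @ $14 + 51 @ $17 = $3,877
Jun 18, 47 sold [LIFO — newest first]: 47 @ $17 = $799
Total COGS = $3,877 + $799 = $4,676
Ending inventory: 269 @ $17 = $4,573
Check: goods available $9,249 = COGS $4,676 + ending $4,573

COGS = $4,676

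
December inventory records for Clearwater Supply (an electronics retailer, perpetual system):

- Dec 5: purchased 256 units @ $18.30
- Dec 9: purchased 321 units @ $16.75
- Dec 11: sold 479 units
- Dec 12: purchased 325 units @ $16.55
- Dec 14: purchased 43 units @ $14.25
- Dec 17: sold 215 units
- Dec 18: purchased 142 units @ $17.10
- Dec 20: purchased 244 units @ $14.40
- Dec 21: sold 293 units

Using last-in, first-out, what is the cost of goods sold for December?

Dec 11, 479 sold [LIFO — newest first]: 321 @ $16.75 + 158 @ $18.30 = $8,268.15
Dec 17, 215 sold [LIFO — newest first]: 43 @ $14.25 + 172 @ $16.55 = $3,459.35
Dec 21, 293 sold [LIFO — newest first]: 244 @ $14.40 + 49 @ $17.10 = $4,351.50
Total COGS = $8,268.15 + $3,459.35 + $4,351.50 = $16,079.00
Ending inventory: 98 @ $18.30 + 153 @ $16.55 + 93 @ $17.10 = $5,915.85

COGS = $16,079.00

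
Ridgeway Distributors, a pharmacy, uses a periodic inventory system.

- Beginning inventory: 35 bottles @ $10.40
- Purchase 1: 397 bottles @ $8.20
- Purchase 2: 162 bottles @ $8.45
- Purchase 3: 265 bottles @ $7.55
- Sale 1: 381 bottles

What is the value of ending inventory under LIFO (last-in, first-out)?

Ending inventory = $4,008.10

Sale 1 (381) [LIFO — newest first]: 265 @ $7.55 + 116 @ $8.45 = $2,980.95
Ending inventory: 35 @ $10.40 + 397 @ $8.20 + 46 @ $8.45 = $4,008.10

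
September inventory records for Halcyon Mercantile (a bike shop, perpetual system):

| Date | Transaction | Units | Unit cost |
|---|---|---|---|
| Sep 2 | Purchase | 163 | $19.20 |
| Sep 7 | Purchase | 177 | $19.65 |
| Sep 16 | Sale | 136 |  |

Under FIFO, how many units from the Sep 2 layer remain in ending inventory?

27

Sep 16, 136 sold [FIFO — oldest first]: 136 @ $19.20 = $2,611.20
Ending inventory: 27 @ $19.20 + 177 @ $19.65 = $3,996.45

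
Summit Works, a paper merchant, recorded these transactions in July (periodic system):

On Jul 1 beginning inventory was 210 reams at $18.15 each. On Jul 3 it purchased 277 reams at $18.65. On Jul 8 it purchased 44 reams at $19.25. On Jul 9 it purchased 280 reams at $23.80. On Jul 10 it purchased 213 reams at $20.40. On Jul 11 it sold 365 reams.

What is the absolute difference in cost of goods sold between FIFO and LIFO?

FIFO COGS: 210 @ $18.15 + 155 @ $18.65 = $6,702.25
LIFO COGS: 213 @ $20.40 + 152 @ $23.80 = $7,962.80
Difference = |$6,702.25 − $7,962.80| = $1,260.55

$1,260.55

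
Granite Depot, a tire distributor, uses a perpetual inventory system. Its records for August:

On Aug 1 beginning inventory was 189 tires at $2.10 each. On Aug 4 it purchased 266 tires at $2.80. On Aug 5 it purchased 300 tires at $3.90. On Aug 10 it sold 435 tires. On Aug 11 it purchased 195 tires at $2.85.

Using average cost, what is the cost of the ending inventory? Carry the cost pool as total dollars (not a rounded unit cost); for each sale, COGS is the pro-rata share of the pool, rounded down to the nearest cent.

After Aug 1: 189 on hand, pool $396.90 (≈ $2.1000 each)
After Aug 4: 455 on hand, pool $1,141.70 (≈ $2.5092 each)
After Aug 5: 755 on hand, pool $2,311.70 (≈ $3.0619 each)
Aug 10, sell 435: 435/755 × $2,311.70 → $1,331.90
After Aug 11: 515 on hand, pool $1,535.55 (≈ $2.9817 each)
Ending inventory (cost pool remaining) = $1,535.55
Check: goods available $2,867.45 = COGS $1,331.90 + ending $1,535.55

Ending inventory = $1,535.55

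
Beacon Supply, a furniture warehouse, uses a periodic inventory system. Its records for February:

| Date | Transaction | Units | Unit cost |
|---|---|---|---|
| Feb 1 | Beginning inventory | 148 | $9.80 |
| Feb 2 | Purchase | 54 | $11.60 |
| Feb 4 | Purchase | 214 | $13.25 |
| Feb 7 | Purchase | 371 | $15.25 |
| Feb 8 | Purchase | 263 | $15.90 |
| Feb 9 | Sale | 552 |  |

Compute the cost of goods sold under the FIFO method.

COGS = $6,986.30

Feb 9, 552 sold [FIFO — oldest first]: 148 @ $9.80 + 54 @ $11.60 + 214 @ $13.25 + 136 @ $15.25 = $6,986.30
Ending inventory: 235 @ $15.25 + 263 @ $15.90 = $7,765.45
Check: goods available $14,751.75 = COGS $6,986.30 + ending $7,765.45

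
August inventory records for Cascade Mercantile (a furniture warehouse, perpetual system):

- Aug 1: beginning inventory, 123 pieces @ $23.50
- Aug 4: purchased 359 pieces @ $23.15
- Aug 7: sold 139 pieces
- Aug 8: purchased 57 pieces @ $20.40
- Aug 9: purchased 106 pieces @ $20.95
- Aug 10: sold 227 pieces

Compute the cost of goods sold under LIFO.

COGS = $8,082.95

Aug 7, 139 sold [LIFO — newest first]: 139 @ $23.15 = $3,217.85
Aug 10, 227 sold [LIFO — newest first]: 106 @ $20.95 + 57 @ $20.40 + 64 @ $23.15 = $4,865.10
Total COGS = $3,217.85 + $4,865.10 = $8,082.95
Ending inventory: 123 @ $23.50 + 156 @ $23.15 = $6,501.90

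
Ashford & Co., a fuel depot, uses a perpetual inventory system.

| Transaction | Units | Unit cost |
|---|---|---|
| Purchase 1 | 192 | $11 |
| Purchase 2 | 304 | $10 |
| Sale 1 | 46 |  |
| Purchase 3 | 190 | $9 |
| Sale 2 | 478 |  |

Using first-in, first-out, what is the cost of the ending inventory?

Ending inventory = $1,458

Sale 1 (46) [FIFO — oldest first]: 46 @ $11 = $506
Sale 2 (478) [FIFO — oldest first]: 146 @ $11 + 304 @ $10 + 28 @ $9 = $4,898
Total COGS = $506 + $4,898 = $5,404
Ending inventory: 162 @ $9 = $1,458
Check: goods available $6,862 = COGS $5,404 + ending $1,458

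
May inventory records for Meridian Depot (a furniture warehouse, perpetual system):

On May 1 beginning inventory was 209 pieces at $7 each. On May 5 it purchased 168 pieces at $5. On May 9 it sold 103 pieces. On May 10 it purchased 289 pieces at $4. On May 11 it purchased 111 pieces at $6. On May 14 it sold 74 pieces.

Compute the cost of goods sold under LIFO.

May 9, 103 sold [LIFO — newest first]: 103 @ $5 = $515
May 14, 74 sold [LIFO — newest first]: 74 @ $6 = $444
Total COGS = $515 + $444 = $959
Ending inventory: 209 @ $7 + 65 @ $5 + 289 @ $4 + 37 @ $6 = $3,166
Check: goods available $4,125 = COGS $959 + ending $3,166

COGS = $959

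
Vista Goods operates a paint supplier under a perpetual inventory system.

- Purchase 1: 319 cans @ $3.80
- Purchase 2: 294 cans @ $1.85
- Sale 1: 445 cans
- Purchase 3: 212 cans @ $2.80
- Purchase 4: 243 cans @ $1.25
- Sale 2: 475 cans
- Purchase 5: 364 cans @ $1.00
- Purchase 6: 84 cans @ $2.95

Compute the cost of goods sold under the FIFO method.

COGS = $2,468.45

Sale 1 (445) [FIFO — oldest first]: 319 @ $3.80 + 126 @ $1.85 = $1,445.30
Sale 2 (475) [FIFO — oldest first]: 168 @ $1.85 + 212 @ $2.80 + 95 @ $1.25 = $1,023.15
Total COGS = $1,445.30 + $1,023.15 = $2,468.45
Ending inventory: 148 @ $1.25 + 364 @ $1.00 + 84 @ $2.95 = $796.80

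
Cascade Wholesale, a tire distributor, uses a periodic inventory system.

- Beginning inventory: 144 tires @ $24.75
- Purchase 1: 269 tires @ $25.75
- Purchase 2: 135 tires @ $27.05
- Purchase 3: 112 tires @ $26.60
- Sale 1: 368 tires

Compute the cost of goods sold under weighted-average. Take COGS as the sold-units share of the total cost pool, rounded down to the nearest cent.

COGS = $9,546.64

Sale 1, sell 368: 368/660 × $17,121.70 → $9,546.64
Ending inventory (cost pool remaining) = $7,575.06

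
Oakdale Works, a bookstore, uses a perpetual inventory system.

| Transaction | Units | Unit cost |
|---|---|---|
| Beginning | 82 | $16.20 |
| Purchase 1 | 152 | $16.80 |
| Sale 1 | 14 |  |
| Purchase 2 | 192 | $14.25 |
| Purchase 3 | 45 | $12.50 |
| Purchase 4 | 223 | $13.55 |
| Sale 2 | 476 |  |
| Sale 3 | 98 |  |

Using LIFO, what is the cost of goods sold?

Sale 1 (14) [LIFO — newest first]: 14 @ $16.80 = $235.20
Sale 2 (476) [LIFO — newest first]: 223 @ $13.55 + 45 @ $12.50 + 192 @ $14.25 + 16 @ $16.80 = $6,588.95
Sale 3 (98) [LIFO — newest first]: 98 @ $16.80 = $1,646.40
Total COGS = $235.20 + $6,588.95 + $1,646.40 = $8,470.55
Ending inventory: 82 @ $16.20 + 24 @ $16.80 = $1,731.60

COGS = $8,470.55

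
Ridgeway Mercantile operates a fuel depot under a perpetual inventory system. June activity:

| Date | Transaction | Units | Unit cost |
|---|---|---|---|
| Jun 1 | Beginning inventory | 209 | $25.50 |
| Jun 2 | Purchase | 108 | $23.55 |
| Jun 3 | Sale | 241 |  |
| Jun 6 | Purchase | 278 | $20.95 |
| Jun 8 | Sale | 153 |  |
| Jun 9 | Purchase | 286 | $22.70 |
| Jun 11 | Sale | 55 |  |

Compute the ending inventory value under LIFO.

Ending inventory = $9,800.45

Jun 3, 241 sold [LIFO — newest first]: 108 @ $23.55 + 133 @ $25.50 = $5,934.90
Jun 8, 153 sold [LIFO — newest first]: 153 @ $20.95 = $3,205.35
Jun 11, 55 sold [LIFO — newest first]: 55 @ $22.70 = $1,248.50
Total COGS = $5,934.90 + $3,205.35 + $1,248.50 = $10,388.75
Ending inventory: 76 @ $25.50 + 125 @ $20.95 + 231 @ $22.70 = $9,800.45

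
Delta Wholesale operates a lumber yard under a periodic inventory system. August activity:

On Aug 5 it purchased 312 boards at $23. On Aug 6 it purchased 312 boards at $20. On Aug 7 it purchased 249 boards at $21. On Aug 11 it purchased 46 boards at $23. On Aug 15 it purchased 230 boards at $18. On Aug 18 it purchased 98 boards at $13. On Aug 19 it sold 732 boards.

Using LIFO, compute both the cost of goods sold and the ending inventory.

Aug 19, 732 sold [LIFO — newest first]: 98 @ $13 + 230 @ $18 + 46 @ $23 + 249 @ $21 + 109 @ $20 = $13,881
Ending inventory: 312 @ $23 + 203 @ $20 = $11,236
Check: goods available $25,117 = COGS $13,881 + ending $11,236

COGS = $13,881; ending inventory = $11,236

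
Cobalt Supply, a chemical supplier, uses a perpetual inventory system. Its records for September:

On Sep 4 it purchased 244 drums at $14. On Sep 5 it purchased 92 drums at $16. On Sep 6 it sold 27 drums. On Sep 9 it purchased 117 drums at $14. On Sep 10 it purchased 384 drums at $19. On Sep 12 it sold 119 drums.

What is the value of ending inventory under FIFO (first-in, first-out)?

Sep 6, 27 sold [FIFO — oldest first]: 27 @ $14 = $378
Sep 12, 119 sold [FIFO — oldest first]: 119 @ $14 = $1,666
Total COGS = $378 + $1,666 = $2,044
Ending inventory: 98 @ $14 + 92 @ $16 + 117 @ $14 + 384 @ $19 = $11,778

Ending inventory = $11,778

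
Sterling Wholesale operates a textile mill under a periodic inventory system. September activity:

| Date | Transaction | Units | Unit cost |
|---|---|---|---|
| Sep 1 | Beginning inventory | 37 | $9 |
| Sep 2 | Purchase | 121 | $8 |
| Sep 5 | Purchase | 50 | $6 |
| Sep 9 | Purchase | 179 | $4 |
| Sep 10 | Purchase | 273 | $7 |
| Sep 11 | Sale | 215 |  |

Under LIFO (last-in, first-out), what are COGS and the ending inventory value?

COGS = $1,505; ending inventory = $2,723

Sep 11, 215 sold [LIFO — newest first]: 215 @ $7 = $1,505
Ending inventory: 37 @ $9 + 121 @ $8 + 50 @ $6 + 179 @ $4 + 58 @ $7 = $2,723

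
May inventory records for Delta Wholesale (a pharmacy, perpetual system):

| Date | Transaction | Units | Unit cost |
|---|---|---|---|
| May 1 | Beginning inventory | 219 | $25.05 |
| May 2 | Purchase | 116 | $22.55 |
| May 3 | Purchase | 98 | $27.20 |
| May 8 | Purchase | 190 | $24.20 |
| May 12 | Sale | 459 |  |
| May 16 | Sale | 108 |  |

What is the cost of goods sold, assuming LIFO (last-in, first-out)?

COGS = $13,962.55

May 12, 459 sold [LIFO — newest first]: 190 @ $24.20 + 98 @ $27.20 + 116 @ $22.55 + 55 @ $25.05 = $11,257.15
May 16, 108 sold [LIFO — newest first]: 108 @ $25.05 = $2,705.40
Total COGS = $11,257.15 + $2,705.40 = $13,962.55
Ending inventory: 56 @ $25.05 = $1,402.80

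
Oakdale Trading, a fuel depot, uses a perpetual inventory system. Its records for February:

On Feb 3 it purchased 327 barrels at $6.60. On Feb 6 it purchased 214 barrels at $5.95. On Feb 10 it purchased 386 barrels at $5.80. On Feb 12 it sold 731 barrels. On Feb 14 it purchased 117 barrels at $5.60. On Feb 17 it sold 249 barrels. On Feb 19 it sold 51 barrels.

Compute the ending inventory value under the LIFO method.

Feb 12, 731 sold [LIFO — newest first]: 386 @ $5.80 + 214 @ $5.95 + 131 @ $6.60 = $4,376.70
Feb 17, 249 sold [LIFO — newest first]: 117 @ $5.60 + 132 @ $6.60 = $1,526.40
Feb 19, 51 sold [LIFO — newest first]: 51 @ $6.60 = $336.60
Total COGS = $4,376.70 + $1,526.40 + $336.60 = $6,239.70
Ending inventory: 13 @ $6.60 = $85.80

Ending inventory = $85.80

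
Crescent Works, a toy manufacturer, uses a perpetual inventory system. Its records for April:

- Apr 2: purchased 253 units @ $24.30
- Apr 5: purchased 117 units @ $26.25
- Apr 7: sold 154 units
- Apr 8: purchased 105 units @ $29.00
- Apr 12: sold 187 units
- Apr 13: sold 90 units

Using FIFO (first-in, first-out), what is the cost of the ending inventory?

Apr 7, 154 sold [FIFO — oldest first]: 154 @ $24.30 = $3,742.20
Apr 12, 187 sold [FIFO — oldest first]: 99 @ $24.30 + 88 @ $26.25 = $4,715.70
Apr 13, 90 sold [FIFO — oldest first]: 29 @ $26.25 + 61 @ $29.00 = $2,530.25
Total COGS = $3,742.20 + $4,715.70 + $2,530.25 = $10,988.15
Ending inventory: 44 @ $29.00 = $1,276.00
Check: goods available $12,264.15 = COGS $10,988.15 + ending $1,276.00

Ending inventory = $1,276.00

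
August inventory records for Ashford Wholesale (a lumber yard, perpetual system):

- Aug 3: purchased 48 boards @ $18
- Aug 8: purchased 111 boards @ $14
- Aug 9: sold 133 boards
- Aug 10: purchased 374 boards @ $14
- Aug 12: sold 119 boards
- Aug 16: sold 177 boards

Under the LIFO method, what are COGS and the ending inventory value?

Aug 9, 133 sold [LIFO — newest first]: 111 @ $14 + 22 @ $18 = $1,950
Aug 12, 119 sold [LIFO — newest first]: 119 @ $14 = $1,666
Aug 16, 177 sold [LIFO — newest first]: 177 @ $14 = $2,478
Total COGS = $1,950 + $1,666 + $2,478 = $6,094
Ending inventory: 26 @ $18 + 78 @ $14 = $1,560
Check: goods available $7,654 = COGS $6,094 + ending $1,560

COGS = $6,094; ending inventory = $1,560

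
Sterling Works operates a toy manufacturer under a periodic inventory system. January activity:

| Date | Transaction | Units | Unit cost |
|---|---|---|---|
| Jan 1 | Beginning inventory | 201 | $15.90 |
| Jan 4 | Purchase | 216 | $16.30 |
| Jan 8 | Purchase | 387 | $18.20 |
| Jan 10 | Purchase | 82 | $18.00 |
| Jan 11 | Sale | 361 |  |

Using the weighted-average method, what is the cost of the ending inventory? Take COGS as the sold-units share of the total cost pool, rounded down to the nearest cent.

Ending inventory = $9,028.17

Jan 11, sell 361: 361/886 × $15,236.10 → $6,207.93
Ending inventory (cost pool remaining) = $9,028.17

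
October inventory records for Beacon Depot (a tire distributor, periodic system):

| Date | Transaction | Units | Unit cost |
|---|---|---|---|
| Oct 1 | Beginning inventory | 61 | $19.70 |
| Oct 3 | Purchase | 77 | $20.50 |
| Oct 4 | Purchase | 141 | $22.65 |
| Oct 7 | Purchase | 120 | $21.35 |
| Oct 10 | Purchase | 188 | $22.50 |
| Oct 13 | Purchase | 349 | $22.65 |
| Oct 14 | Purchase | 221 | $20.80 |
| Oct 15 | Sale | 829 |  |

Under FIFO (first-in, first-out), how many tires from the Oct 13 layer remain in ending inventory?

107

Oct 15, 829 sold [FIFO — oldest first]: 61 @ $19.70 + 77 @ $20.50 + 141 @ $22.65 + 120 @ $21.35 + 188 @ $22.50 + 242 @ $22.65 = $18,247.15
Ending inventory: 107 @ $22.65 + 221 @ $20.80 = $7,020.35
Check: goods available $25,267.50 = COGS $18,247.15 + ending $7,020.35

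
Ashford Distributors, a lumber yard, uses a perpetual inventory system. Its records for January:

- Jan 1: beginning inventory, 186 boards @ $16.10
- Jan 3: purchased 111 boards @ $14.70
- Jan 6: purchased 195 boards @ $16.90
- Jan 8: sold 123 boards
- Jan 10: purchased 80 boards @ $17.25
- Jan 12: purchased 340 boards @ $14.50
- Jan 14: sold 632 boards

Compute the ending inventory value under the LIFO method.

Jan 8, 123 sold [LIFO — newest first]: 123 @ $16.90 = $2,078.70
Jan 14, 632 sold [LIFO — newest first]: 340 @ $14.50 + 80 @ $17.25 + 72 @ $16.90 + 111 @ $14.70 + 29 @ $16.10 = $9,625.40
Total COGS = $2,078.70 + $9,625.40 = $11,704.10
Ending inventory: 157 @ $16.10 = $2,527.70
Check: goods available $14,231.80 = COGS $11,704.10 + ending $2,527.70

Ending inventory = $2,527.70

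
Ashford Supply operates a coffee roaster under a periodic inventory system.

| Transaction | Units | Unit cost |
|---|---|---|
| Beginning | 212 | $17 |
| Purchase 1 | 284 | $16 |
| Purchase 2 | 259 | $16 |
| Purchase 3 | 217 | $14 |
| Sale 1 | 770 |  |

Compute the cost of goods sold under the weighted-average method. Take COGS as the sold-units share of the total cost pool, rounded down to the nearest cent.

Sale 1, sell 770: 770/972 × $15,330.00 → $12,144.13
Ending inventory (cost pool remaining) = $3,185.87

COGS = $12,144.13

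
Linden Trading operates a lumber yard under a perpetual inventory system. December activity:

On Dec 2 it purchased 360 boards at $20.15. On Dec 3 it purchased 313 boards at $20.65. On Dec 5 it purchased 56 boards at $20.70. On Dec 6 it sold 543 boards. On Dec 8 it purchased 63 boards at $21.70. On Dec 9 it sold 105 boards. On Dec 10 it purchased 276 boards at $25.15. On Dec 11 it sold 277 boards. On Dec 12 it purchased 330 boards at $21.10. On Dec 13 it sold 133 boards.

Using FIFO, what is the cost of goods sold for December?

Dec 6, 543 sold [FIFO — oldest first]: 360 @ $20.15 + 183 @ $20.65 = $11,032.95
Dec 9, 105 sold [FIFO — oldest first]: 105 @ $20.65 = $2,168.25
Dec 11, 277 sold [FIFO — oldest first]: 25 @ $20.65 + 56 @ $20.70 + 63 @ $21.70 + 133 @ $25.15 = $6,387.50
Dec 13, 133 sold [FIFO — oldest first]: 133 @ $25.15 = $3,344.95
Total COGS = $11,032.95 + $2,168.25 + $6,387.50 + $3,344.95 = $22,933.65
Ending inventory: 10 @ $25.15 + 330 @ $21.10 = $7,214.50

COGS = $22,933.65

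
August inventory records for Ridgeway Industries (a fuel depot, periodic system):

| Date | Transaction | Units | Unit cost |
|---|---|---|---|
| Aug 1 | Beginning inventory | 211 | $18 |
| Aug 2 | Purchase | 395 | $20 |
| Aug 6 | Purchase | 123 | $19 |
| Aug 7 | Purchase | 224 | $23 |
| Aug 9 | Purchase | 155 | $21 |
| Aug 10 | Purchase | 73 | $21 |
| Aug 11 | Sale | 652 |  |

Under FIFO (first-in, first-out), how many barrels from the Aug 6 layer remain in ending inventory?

Aug 11, 652 sold [FIFO — oldest first]: 211 @ $18 + 395 @ $20 + 46 @ $19 = $12,572
Ending inventory: 77 @ $19 + 224 @ $23 + 155 @ $21 + 73 @ $21 = $11,403

77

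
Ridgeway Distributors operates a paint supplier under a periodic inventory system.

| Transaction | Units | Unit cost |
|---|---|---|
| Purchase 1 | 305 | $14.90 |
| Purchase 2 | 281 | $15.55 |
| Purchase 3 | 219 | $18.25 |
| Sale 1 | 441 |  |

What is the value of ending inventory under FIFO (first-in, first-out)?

Ending inventory = $6,251.50

Sale 1 (441) [FIFO — oldest first]: 305 @ $14.90 + 136 @ $15.55 = $6,659.30
Ending inventory: 145 @ $15.55 + 219 @ $18.25 = $6,251.50
Check: goods available $12,910.80 = COGS $6,659.30 + ending $6,251.50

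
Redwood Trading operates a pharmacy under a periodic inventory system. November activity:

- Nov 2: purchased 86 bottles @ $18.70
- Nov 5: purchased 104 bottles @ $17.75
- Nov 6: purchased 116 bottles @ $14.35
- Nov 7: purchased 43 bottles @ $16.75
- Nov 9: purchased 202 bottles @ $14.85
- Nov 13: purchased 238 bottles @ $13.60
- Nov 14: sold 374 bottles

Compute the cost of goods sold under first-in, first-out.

Nov 14, 374 sold [FIFO — oldest first]: 86 @ $18.70 + 104 @ $17.75 + 116 @ $14.35 + 43 @ $16.75 + 25 @ $14.85 = $6,210.30
Ending inventory: 177 @ $14.85 + 238 @ $13.60 = $5,865.25

COGS = $6,210.30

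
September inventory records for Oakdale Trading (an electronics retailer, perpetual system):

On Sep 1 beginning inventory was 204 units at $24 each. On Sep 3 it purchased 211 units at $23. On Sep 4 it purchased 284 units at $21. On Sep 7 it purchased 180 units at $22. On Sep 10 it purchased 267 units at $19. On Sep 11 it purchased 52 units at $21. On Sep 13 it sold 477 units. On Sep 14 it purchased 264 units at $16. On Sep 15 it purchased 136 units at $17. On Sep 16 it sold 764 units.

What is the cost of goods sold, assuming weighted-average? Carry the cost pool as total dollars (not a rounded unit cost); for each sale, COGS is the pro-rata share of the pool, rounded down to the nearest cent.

After Sep 1: 204 on hand, pool $4,896.00 (≈ $24.0000 each)
After Sep 3: 415 on hand, pool $9,749.00 (≈ $23.4916 each)
After Sep 4: 699 on hand, pool $15,713.00 (≈ $22.4793 each)
After Sep 7: 879 on hand, pool $19,673.00 (≈ $22.3811 each)
After Sep 10: 1146 on hand, pool $24,746.00 (≈ $21.5934 each)
After Sep 11: 1198 on hand, pool $25,838.00 (≈ $21.5676 each)
Sep 13, sell 477: 477/1198 × $25,838.00 → $10,287.75
After Sep 14: 985 on hand, pool $19,774.25 (≈ $20.0754 each)
After Sep 15: 1121 on hand, pool $22,086.25 (≈ $19.7023 each)
Sep 16, sell 764: 764/1121 × $22,086.25 → $15,052.53
Total COGS = $10,287.75 + $15,052.53 = $25,340.28
Ending inventory (cost pool remaining) = $7,033.72

COGS = $25,340.28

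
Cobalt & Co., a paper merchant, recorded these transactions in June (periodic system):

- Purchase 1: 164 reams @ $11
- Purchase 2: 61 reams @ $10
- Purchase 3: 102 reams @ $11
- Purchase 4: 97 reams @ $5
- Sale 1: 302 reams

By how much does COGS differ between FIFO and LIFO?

FIFO COGS: 164 @ $11 + 61 @ $10 + 77 @ $11 = $3,261
LIFO COGS: 97 @ $5 + 102 @ $11 + 61 @ $10 + 42 @ $11 = $2,679
Difference = |$3,261 − $2,679| = $582

$582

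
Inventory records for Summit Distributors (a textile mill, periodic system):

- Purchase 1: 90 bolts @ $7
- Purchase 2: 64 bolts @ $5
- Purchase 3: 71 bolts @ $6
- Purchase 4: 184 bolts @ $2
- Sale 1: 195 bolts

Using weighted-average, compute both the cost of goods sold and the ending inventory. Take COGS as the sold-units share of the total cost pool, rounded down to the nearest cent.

COGS = $831.49; ending inventory = $912.51

Sale 1, sell 195: 195/409 × $1,744.00 → $831.49
Ending inventory (cost pool remaining) = $912.51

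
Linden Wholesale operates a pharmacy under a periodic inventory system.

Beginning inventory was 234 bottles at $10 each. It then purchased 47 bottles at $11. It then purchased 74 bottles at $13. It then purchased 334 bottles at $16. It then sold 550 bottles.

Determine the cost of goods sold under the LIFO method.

Sale 1 (550) [LIFO — newest first]: 334 @ $16 + 74 @ $13 + 47 @ $11 + 95 @ $10 = $7,773
Ending inventory: 139 @ $10 = $1,390

COGS = $7,773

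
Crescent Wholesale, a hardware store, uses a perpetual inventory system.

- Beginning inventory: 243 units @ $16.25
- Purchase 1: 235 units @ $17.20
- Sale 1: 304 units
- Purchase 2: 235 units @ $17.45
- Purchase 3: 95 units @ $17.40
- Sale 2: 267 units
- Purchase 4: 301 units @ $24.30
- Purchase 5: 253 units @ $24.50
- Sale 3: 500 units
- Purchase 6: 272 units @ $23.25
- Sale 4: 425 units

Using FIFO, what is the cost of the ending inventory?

Ending inventory = $3,208.50

Sale 1 (304) [FIFO — oldest first]: 243 @ $16.25 + 61 @ $17.20 = $4,997.95
Sale 2 (267) [FIFO — oldest first]: 174 @ $17.20 + 93 @ $17.45 = $4,615.65
Sale 3 (500) [FIFO — oldest first]: 142 @ $17.45 + 95 @ $17.40 + 263 @ $24.30 = $10,521.80
Sale 4 (425) [FIFO — oldest first]: 38 @ $24.30 + 253 @ $24.50 + 134 @ $23.25 = $10,237.40
Total COGS = $4,997.95 + $4,615.65 + $10,521.80 + $10,237.40 = $30,372.80
Ending inventory: 138 @ $23.25 = $3,208.50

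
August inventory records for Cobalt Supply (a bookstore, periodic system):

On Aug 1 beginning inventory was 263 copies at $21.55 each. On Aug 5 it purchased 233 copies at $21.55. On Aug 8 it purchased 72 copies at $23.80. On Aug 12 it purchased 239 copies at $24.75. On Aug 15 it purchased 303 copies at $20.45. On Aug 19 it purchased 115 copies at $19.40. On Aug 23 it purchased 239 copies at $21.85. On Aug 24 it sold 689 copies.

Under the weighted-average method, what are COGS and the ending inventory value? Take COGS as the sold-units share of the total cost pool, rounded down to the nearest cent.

Aug 24, sell 689: 689/1464 × $31,967.15 → $15,044.64
Ending inventory (cost pool remaining) = $16,922.51

COGS = $15,044.64; ending inventory = $16,922.51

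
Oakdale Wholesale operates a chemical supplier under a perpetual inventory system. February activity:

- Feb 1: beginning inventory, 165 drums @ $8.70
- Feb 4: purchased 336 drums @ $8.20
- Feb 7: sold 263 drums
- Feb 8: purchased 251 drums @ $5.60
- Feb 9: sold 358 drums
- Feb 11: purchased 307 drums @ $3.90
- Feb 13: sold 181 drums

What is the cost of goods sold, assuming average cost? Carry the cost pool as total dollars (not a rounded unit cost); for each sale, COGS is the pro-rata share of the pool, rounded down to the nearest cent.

After Feb 1: 165 on hand, pool $1,435.50 (≈ $8.7000 each)
After Feb 4: 501 on hand, pool $4,190.70 (≈ $8.3647 each)
Feb 7, sell 263: 263/501 × $4,190.70 → $2,199.90
After Feb 8: 489 on hand, pool $3,396.40 (≈ $6.9456 each)
Feb 9, sell 358: 358/489 × $3,396.40 → $2,486.52
After Feb 11: 438 on hand, pool $2,107.18 (≈ $4.8109 each)
Feb 13, sell 181: 181/438 × $2,107.18 → $870.77
Total COGS = $2,199.90 + $2,486.52 + $870.77 = $5,557.19
Ending inventory (cost pool remaining) = $1,236.41
Check: goods available $6,793.60 = COGS $5,557.19 + ending $1,236.41

COGS = $5,557.19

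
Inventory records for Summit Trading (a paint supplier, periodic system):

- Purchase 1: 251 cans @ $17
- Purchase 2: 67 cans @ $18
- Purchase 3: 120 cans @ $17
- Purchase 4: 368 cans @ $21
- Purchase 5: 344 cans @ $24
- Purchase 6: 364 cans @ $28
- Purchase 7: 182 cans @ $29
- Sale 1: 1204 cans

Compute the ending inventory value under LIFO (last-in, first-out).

Ending inventory = $8,647

Sale 1 (1204) [LIFO — newest first]: 182 @ $29 + 364 @ $28 + 344 @ $24 + 314 @ $21 = $30,320
Ending inventory: 251 @ $17 + 67 @ $18 + 120 @ $17 + 54 @ $21 = $8,647
Check: goods available $38,967 = COGS $30,320 + ending $8,647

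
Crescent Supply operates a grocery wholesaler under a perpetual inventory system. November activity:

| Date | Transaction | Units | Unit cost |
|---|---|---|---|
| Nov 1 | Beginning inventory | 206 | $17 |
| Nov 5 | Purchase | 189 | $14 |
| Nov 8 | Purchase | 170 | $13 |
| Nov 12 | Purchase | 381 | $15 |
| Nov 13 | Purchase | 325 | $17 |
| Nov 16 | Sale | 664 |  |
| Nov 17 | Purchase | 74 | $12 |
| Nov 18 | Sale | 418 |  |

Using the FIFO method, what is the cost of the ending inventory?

Ending inventory = $4,101

Nov 16, 664 sold [FIFO — oldest first]: 206 @ $17 + 189 @ $14 + 170 @ $13 + 99 @ $15 = $9,843
Nov 18, 418 sold [FIFO — oldest first]: 282 @ $15 + 136 @ $17 = $6,542
Total COGS = $9,843 + $6,542 = $16,385
Ending inventory: 189 @ $17 + 74 @ $12 = $4,101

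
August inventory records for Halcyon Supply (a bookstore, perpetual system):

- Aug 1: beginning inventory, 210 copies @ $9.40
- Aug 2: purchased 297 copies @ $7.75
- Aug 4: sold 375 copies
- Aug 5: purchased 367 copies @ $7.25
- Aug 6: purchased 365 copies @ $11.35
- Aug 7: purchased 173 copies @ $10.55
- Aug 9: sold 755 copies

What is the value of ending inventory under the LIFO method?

Aug 4, 375 sold [LIFO — newest first]: 297 @ $7.75 + 78 @ $9.40 = $3,034.95
Aug 9, 755 sold [LIFO — newest first]: 173 @ $10.55 + 365 @ $11.35 + 217 @ $7.25 = $7,541.15
Total COGS = $3,034.95 + $7,541.15 = $10,576.10
Ending inventory: 132 @ $9.40 + 150 @ $7.25 = $2,328.30
Check: goods available $12,904.40 = COGS $10,576.10 + ending $2,328.30

Ending inventory = $2,328.30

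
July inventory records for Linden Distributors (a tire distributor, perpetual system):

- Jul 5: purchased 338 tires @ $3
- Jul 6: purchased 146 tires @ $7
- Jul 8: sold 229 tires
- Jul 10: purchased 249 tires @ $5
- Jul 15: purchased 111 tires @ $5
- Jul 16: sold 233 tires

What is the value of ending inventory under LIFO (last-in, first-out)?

Jul 8, 229 sold [LIFO — newest first]: 146 @ $7 + 83 @ $3 = $1,271
Jul 16, 233 sold [LIFO — newest first]: 111 @ $5 + 122 @ $5 = $1,165
Total COGS = $1,271 + $1,165 = $2,436
Ending inventory: 255 @ $3 + 127 @ $5 = $1,400
Check: goods available $3,836 = COGS $2,436 + ending $1,400

Ending inventory = $1,400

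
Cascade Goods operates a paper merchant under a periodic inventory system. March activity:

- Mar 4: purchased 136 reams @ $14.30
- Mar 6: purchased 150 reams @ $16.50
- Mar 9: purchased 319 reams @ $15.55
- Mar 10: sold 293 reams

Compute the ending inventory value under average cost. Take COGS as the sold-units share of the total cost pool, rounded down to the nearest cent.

Ending inventory = $4,837.42

Mar 10, sell 293: 293/605 × $9,380.25 → $4,542.83
Ending inventory (cost pool remaining) = $4,837.42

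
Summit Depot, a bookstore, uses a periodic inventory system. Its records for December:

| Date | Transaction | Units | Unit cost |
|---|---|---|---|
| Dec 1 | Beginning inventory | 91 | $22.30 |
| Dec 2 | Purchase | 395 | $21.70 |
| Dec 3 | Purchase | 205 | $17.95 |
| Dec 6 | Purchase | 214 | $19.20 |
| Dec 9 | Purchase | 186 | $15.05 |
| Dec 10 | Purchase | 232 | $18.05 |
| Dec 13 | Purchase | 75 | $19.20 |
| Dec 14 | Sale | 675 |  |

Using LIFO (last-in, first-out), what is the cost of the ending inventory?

Ending inventory = $14,894.95

Dec 14, 675 sold [LIFO — newest first]: 75 @ $19.20 + 232 @ $18.05 + 186 @ $15.05 + 182 @ $19.20 = $11,921.30
Ending inventory: 91 @ $22.30 + 395 @ $21.70 + 205 @ $17.95 + 32 @ $19.20 = $14,894.95
Check: goods available $26,816.25 = COGS $11,921.30 + ending $14,894.95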